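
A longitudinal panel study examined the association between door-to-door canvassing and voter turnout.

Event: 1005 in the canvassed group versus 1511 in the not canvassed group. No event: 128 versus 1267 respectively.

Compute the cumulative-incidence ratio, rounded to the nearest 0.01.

1.63

From the description: a = 1005, b = 128, c = 1511, d = 1267.
Risk in exposed = 1005/1133 = 0.88703; risk in unexposed = 1511/2778 = 0.54392.
RR = 0.88703 / 0.54392 = 1.63081
The risk among the exposed is 1.63 times that among the unexposed.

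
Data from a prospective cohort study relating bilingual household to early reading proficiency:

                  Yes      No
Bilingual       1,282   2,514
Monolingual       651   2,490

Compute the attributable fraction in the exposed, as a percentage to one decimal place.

Cells: a = 1282, b = 2514, c = 651, d = 2490.
Risk in exposed = 1282/3796 = 0.33772; risk in unexposed = 651/3141 = 0.20726.
RR = 0.33772/0.20726 = 1.62948
AR% = (RR − 1)/RR × 100 = (1.62948 − 1)/1.62948 × 100 = 38.6307%

38.6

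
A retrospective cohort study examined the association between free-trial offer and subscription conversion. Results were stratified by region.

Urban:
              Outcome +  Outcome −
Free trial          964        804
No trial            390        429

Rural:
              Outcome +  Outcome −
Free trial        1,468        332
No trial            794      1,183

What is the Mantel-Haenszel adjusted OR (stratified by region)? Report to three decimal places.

OR_MH = Σ(aᵢdᵢ/nᵢ) / Σ(bᵢcᵢ/nᵢ), where nᵢ is the stratum total.
Stratum 1 (Urban): n = 2587; a·d/n = 964·429/2587 = 159.8593; b·c/n = 804·390/2587 = 121.2060
Stratum 2 (Rural): n = 3777; a·d/n = 1468·1183/3777 = 459.7945; b·c/n = 332·794/3777 = 69.7930
OR_MH = (159.8593 + 459.7945) / (121.2060 + 69.7930) = 619.6538 / 190.9990 = 3.24428

3.244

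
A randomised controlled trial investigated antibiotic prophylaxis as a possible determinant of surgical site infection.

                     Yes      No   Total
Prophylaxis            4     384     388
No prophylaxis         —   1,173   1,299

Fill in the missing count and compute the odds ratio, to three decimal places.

The missing cell is in the unexposed row: 1299 − 1173 = 126.
So a = 4, b = 384, c = 126, d = 1173.
OR = (a·d)/(b·c) = (4 × 1173) / (384 × 126) = 4692 / 48384 = 0.09697

0.097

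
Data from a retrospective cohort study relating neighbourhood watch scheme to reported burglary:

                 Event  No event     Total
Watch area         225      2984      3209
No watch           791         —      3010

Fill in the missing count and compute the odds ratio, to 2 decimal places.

The missing cell is in the unexposed row: 3010 − 791 = 2219.
So a = 225, b = 2984, c = 791, d = 2219.
OR = (a·d)/(b·c) = (225 × 2219) / (2984 × 791) = 499275 / 2360344 = 0.21153

0.21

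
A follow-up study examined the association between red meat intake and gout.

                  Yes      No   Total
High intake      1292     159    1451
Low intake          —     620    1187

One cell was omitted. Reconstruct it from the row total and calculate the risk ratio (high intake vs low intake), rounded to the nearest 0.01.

1.86

The missing cell is in the unexposed row: 1187 − 620 = 567.
So a = 1292, b = 159, c = 567, d = 620.
RR = [a/(a+b)] / [c/(c+d)] = (1292/1451) / (567/1187) = 0.89042/0.47767 = 1.86407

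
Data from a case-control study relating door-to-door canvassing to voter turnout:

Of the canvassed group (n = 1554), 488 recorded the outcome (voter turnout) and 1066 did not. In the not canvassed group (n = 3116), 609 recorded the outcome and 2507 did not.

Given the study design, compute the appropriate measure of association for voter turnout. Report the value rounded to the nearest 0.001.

From the description: a = 488, b = 1066, c = 609, d = 2507.
This is a case-control study: participants were sampled on outcome status, so risks in the source population cannot be estimated directly — relative risk is not valid here. The odds ratio is the appropriate measure.
OR = (a·d)/(b·c) = (488 × 2507) / (1066 × 609) = 1223416 / 649194 = 1.88452

1.885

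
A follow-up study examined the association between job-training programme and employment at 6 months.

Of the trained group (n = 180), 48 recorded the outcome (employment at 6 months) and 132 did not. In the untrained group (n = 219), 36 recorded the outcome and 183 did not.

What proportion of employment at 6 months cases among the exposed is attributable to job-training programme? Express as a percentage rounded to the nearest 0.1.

38.4

From the description: a = 48, b = 132, c = 36, d = 183.
Risk in exposed = 48/180 = 0.26667; risk in unexposed = 36/219 = 0.16438.
RR = 0.26667/0.16438 = 1.62222
AR% = (RR − 1)/RR × 100 = (1.62222 − 1)/1.62222 × 100 = 38.3562%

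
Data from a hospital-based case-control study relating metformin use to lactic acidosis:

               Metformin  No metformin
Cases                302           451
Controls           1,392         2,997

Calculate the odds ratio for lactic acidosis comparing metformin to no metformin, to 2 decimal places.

Reading the table with exposure as columns: a = 302 (Metformin, case), b = 1392 (Metformin, non-case), c = 451 (No metformin, case), d = 2997.
OR = (a·d)/(b·c) = (302 × 2997) / (1392 × 451) = 905094 / 627792 = 1.44171
The odds of lactic acidosis are about 1.44 times as high in the metformin group.

1.44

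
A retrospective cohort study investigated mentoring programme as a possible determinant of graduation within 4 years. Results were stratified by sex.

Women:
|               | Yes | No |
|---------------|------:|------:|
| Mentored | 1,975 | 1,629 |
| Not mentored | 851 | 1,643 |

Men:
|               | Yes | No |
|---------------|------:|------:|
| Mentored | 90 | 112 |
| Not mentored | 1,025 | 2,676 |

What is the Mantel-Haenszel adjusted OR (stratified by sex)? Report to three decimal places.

2.313

OR_MH = Σ(aᵢdᵢ/nᵢ) / Σ(bᵢcᵢ/nᵢ), where nᵢ is the stratum total.
Stratum 1 (Women): n = 6098; a·d/n = 1975·1643/6098 = 532.1294; b·c/n = 1629·851/6098 = 227.3334
Stratum 2 (Men): n = 3903; a·d/n = 90·2676/3903 = 61.7064; b·c/n = 112·1025/3903 = 29.4133
OR_MH = (532.1294 + 61.7064) / (227.3334 + 29.4133) = 593.8358 / 256.7467 = 2.31292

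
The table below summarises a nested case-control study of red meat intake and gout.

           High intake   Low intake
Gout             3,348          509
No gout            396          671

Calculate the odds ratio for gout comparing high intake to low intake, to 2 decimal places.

Reading the table with exposure as columns: a = 3348 (High intake, case), b = 396 (High intake, non-case), c = 509 (Low intake, case), d = 671.
OR = (a·d)/(b·c) = (3348 × 671) / (396 × 509) = 2246508 / 201564 = 11.14538
The odds of gout are about 11.15 times as high in the high intake group.

11.15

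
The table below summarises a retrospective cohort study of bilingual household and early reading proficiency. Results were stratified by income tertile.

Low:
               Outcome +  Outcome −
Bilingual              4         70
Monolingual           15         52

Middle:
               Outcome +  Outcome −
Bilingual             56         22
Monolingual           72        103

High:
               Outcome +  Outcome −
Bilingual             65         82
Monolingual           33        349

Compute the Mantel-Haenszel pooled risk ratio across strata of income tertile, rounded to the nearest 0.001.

2.232

RR_MH = Σ(aᵢ·n₀ᵢ/nᵢ) / Σ(cᵢ·n₁ᵢ/nᵢ), with n₁ᵢ = aᵢ+bᵢ (exposed), n₀ᵢ = cᵢ+dᵢ (unexposed), nᵢ = n₁ᵢ+n₀ᵢ.
Stratum 1 (Low): n₁ = 74, n₀ = 67, n = 141; a·n₀/n = 4·67/141 = 1.9007; c·n₁/n = 15·74/141 = 7.8723
Stratum 2 (Middle): n₁ = 78, n₀ = 175, n = 253; a·n₀/n = 56·175/253 = 38.7352; c·n₁/n = 72·78/253 = 22.1976
Stratum 3 (High): n₁ = 147, n₀ = 382, n = 529; a·n₀/n = 65·382/529 = 46.9376; c·n₁/n = 33·147/529 = 9.1701
RR_MH = (1.9007 + 38.7352 + 46.9376) / (7.8723 + 22.1976 + 9.1701) = 87.5735 / 39.2401 = 2.23173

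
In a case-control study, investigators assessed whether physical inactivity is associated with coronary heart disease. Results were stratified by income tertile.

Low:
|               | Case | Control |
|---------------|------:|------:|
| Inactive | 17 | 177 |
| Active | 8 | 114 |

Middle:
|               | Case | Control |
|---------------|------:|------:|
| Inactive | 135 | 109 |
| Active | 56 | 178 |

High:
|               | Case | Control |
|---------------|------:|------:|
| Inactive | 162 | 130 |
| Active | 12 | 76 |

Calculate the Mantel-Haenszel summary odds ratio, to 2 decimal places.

4.16

OR_MH = Σ(aᵢdᵢ/nᵢ) / Σ(bᵢcᵢ/nᵢ), where nᵢ is the stratum total.
Stratum 1 (Low): n = 316; a·d/n = 17·114/316 = 6.1329; b·c/n = 177·8/316 = 4.4810
Stratum 2 (Middle): n = 478; a·d/n = 135·178/478 = 50.2720; b·c/n = 109·56/478 = 12.7699
Stratum 3 (High): n = 380; a·d/n = 162·76/380 = 32.4000; b·c/n = 130·12/380 = 4.1053
OR_MH = (6.1329 + 50.2720 + 32.4000) / (4.4810 + 12.7699 + 4.1053) = 88.8049 / 21.3562 = 4.15828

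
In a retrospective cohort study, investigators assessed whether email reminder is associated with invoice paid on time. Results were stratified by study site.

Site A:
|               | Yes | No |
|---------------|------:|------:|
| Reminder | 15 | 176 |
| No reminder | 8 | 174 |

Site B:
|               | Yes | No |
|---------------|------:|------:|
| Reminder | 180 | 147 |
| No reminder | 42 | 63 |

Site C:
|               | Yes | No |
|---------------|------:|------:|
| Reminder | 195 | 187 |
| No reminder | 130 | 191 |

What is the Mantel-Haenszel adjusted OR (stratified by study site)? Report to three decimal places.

OR_MH = Σ(aᵢdᵢ/nᵢ) / Σ(bᵢcᵢ/nᵢ), where nᵢ is the stratum total.
Stratum 1 (Site A): n = 373; a·d/n = 15·174/373 = 6.9973; b·c/n = 176·8/373 = 3.7748
Stratum 2 (Site B): n = 432; a·d/n = 180·63/432 = 26.2500; b·c/n = 147·42/432 = 14.2917
Stratum 3 (Site C): n = 703; a·d/n = 195·191/703 = 52.9801; b·c/n = 187·130/703 = 34.5804
OR_MH = (6.9973 + 26.2500 + 52.9801) / (3.7748 + 14.2917 + 34.5804) = 86.2274 / 52.6468 = 1.63785

1.638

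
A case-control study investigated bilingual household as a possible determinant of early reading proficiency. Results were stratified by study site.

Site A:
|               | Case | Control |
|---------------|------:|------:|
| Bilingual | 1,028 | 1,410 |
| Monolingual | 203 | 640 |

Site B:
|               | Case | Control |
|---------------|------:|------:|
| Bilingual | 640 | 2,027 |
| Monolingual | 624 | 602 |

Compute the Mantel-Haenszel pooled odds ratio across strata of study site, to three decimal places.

OR_MH = Σ(aᵢdᵢ/nᵢ) / Σ(bᵢcᵢ/nᵢ), where nᵢ is the stratum total.
Stratum 1 (Site A): n = 3281; a·d/n = 1028·640/3281 = 200.5242; b·c/n = 1410·203/3281 = 87.2386
Stratum 2 (Site B): n = 3893; a·d/n = 640·602/3893 = 98.9674; b·c/n = 2027·624/3893 = 324.9032
OR_MH = (200.5242 + 98.9674) / (87.2386 + 324.9032) = 299.4916 / 412.1418 = 0.72667

0.727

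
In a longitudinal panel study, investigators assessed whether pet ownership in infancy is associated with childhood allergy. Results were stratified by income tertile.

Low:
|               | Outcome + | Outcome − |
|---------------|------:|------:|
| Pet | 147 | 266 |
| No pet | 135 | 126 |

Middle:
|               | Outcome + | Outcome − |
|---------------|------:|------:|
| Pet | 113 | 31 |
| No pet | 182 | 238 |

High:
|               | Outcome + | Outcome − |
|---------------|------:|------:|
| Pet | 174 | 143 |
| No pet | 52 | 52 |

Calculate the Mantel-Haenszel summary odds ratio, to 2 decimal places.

OR_MH = Σ(aᵢdᵢ/nᵢ) / Σ(bᵢcᵢ/nᵢ), where nᵢ is the stratum total.
Stratum 1 (Low): n = 674; a·d/n = 147·126/674 = 27.4807; b·c/n = 266·135/674 = 53.2789
Stratum 2 (Middle): n = 564; a·d/n = 113·238/564 = 47.6844; b·c/n = 31·182/564 = 10.0035
Stratum 3 (High): n = 421; a·d/n = 174·52/421 = 21.4917; b·c/n = 143·52/421 = 17.6627
OR_MH = (27.4807 + 47.6844 + 21.4917) / (53.2789 + 10.0035 + 17.6627) = 96.6568 / 80.9452 = 1.19410

1.19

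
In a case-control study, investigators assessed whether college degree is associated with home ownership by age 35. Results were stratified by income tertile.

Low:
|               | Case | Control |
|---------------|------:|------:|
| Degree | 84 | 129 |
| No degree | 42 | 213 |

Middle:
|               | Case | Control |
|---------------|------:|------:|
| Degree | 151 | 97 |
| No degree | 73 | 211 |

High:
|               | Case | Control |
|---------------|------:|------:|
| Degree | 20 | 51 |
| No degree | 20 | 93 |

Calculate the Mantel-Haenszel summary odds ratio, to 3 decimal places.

OR_MH = Σ(aᵢdᵢ/nᵢ) / Σ(bᵢcᵢ/nᵢ), where nᵢ is the stratum total.
Stratum 1 (Low): n = 468; a·d/n = 84·213/468 = 38.2308; b·c/n = 129·42/468 = 11.5769
Stratum 2 (Middle): n = 532; a·d/n = 151·211/532 = 59.8891; b·c/n = 97·73/532 = 13.3102
Stratum 3 (High): n = 184; a·d/n = 20·93/184 = 10.1087; b·c/n = 51·20/184 = 5.5435
OR_MH = (38.2308 + 59.8891 + 10.1087) / (11.5769 + 13.3102 + 5.5435) = 108.2286 / 30.4306 = 3.55658

3.557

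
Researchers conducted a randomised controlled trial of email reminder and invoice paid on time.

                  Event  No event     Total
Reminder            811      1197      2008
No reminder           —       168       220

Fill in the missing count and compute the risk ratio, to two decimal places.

1.71

The missing cell is in the unexposed row: 220 − 168 = 52.
So a = 811, b = 1197, c = 52, d = 168.
RR = [a/(a+b)] / [c/(c+d)] = (811/2008) / (52/220) = 0.40388/0.23636 = 1.70874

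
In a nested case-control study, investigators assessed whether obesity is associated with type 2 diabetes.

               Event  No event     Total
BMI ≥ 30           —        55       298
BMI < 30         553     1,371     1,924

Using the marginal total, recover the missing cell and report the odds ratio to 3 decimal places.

The missing cell is in the exposed row: 298 − 55 = 243.
So a = 243, b = 55, c = 553, d = 1371.
OR = (a·d)/(b·c) = (243 × 1371) / (55 × 553) = 333153 / 30415 = 10.95358

10.954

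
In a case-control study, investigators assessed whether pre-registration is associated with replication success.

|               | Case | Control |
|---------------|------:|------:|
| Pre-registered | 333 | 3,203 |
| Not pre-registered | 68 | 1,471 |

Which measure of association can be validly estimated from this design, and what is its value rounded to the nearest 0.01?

2.25

Cells: a = 333, b = 3203, c = 68, d = 1471.
This is a case-control study: participants were sampled on outcome status, so risks in the source population cannot be estimated directly — relative risk is not valid here. The odds ratio is the appropriate measure.
OR = (a·d)/(b·c) = (333 × 1471) / (3203 × 68) = 489843 / 217804 = 2.24901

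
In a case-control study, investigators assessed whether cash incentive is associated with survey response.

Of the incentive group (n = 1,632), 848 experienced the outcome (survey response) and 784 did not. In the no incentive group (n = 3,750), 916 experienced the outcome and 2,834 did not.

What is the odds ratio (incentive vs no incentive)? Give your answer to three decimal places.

From the description: a = 848, b = 784, c = 916, d = 2834.
OR = (a·d)/(b·c) = (848 × 2834) / (784 × 916) = 2403232 / 718144 = 3.34645
The odds of survey response are about 3.35 times as high in the incentive group.

3.346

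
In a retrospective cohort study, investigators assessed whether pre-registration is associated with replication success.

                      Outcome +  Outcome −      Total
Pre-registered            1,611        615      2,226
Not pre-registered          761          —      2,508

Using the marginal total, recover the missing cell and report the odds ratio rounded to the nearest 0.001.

The missing cell is in the unexposed row: 2508 − 761 = 1747.
So a = 1611, b = 615, c = 761, d = 1747.
OR = (a·d)/(b·c) = (1611 × 1747) / (615 × 761) = 2814417 / 468015 = 6.01352

6.014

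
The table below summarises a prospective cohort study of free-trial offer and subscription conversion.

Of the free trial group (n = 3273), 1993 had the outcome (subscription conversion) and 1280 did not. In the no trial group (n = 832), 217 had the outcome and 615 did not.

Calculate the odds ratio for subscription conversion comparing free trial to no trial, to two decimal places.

4.41

From the description: a = 1993, b = 1280, c = 217, d = 615.
OR = (a·d)/(b·c) = (1993 × 615) / (1280 × 217) = 1225695 / 277760 = 4.41278
The odds of subscription conversion are about 4.41 times as high in the free trial group.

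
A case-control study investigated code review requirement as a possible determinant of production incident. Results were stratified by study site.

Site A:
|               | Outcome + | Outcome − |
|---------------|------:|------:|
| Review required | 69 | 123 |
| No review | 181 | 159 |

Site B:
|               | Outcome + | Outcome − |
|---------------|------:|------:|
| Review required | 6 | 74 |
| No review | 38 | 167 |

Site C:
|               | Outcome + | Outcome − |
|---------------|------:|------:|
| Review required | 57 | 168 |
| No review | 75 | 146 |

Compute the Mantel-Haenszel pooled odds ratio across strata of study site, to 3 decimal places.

0.535

OR_MH = Σ(aᵢdᵢ/nᵢ) / Σ(bᵢcᵢ/nᵢ), where nᵢ is the stratum total.
Stratum 1 (Site A): n = 532; a·d/n = 69·159/532 = 20.6222; b·c/n = 123·181/532 = 41.8477
Stratum 2 (Site B): n = 285; a·d/n = 6·167/285 = 3.5158; b·c/n = 74·38/285 = 9.8667
Stratum 3 (Site C): n = 446; a·d/n = 57·146/446 = 18.6592; b·c/n = 168·75/446 = 28.2511
OR_MH = (20.6222 + 3.5158 + 18.6592) / (41.8477 + 9.8667 + 28.2511) = 42.7972 / 79.9655 = 0.53520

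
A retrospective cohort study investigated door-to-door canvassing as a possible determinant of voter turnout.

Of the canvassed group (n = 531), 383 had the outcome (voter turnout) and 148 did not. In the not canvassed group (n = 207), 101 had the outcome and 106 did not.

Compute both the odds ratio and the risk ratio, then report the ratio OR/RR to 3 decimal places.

1.837

From the description: a = 383, b = 148, c = 101, d = 106.
OR = (383·106)/(148·101) = 40598/14948 = 2.71595
Risk in exposed = 383/531 = 0.72128; risk in unexposed = 101/207 = 0.48792; RR = 1.47827
OR/RR = 2.71595 / 1.47827 = 1.83725
The outcome is not rare, so the OR lies further from 1 than the RR.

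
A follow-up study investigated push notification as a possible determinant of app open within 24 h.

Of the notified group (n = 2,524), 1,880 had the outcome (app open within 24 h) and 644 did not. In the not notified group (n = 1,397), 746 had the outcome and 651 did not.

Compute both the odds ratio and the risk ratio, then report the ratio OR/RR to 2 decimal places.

From the description: a = 1880, b = 644, c = 746, d = 651.
OR = (1880·651)/(644·746) = 1223880/480424 = 2.54750
Risk in exposed = 1880/2524 = 0.74485; risk in unexposed = 746/1397 = 0.53400; RR = 1.39485
OR/RR = 2.54750 / 1.39485 = 1.82637
The outcome is not rare, so the OR lies further from 1 than the RR.

1.83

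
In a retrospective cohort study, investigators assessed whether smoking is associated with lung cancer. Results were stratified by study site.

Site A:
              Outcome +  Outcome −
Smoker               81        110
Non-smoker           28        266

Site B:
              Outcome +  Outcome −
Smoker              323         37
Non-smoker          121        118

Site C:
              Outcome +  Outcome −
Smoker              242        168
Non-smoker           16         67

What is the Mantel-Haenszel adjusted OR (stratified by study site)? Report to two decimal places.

OR_MH = Σ(aᵢdᵢ/nᵢ) / Σ(bᵢcᵢ/nᵢ), where nᵢ is the stratum total.
Stratum 1 (Site A): n = 485; a·d/n = 81·266/485 = 44.4247; b·c/n = 110·28/485 = 6.3505
Stratum 2 (Site B): n = 599; a·d/n = 323·118/599 = 63.6294; b·c/n = 37·121/599 = 7.4741
Stratum 3 (Site C): n = 493; a·d/n = 242·67/493 = 32.8884; b·c/n = 168·16/493 = 5.4523
OR_MH = (44.4247 + 63.6294 + 32.8884) / (6.3505 + 7.4741 + 5.4523) = 140.9426 / 19.2770 = 7.31145

7.31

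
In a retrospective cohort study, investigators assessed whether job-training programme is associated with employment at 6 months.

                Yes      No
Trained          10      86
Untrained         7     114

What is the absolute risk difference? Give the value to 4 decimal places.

Cells: a = 10, b = 86, c = 7, d = 114.
Risk in exposed = 10/96 = 0.104167; risk in unexposed = 7/121 = 0.057851.
Risk difference = 0.104167 − 0.057851 = 0.046315

0.0463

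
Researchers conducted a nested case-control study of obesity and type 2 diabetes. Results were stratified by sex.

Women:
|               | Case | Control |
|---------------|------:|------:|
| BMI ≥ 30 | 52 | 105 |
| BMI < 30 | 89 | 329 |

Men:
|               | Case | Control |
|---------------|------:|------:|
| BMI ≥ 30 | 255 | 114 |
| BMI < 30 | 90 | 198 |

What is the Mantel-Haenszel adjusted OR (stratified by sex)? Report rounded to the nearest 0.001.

3.345

OR_MH = Σ(aᵢdᵢ/nᵢ) / Σ(bᵢcᵢ/nᵢ), where nᵢ is the stratum total.
Stratum 1 (Women): n = 575; a·d/n = 52·329/575 = 29.7530; b·c/n = 105·89/575 = 16.2522
Stratum 2 (Men): n = 657; a·d/n = 255·198/657 = 76.8493; b·c/n = 114·90/657 = 15.6164
OR_MH = (29.7530 + 76.8493) / (16.2522 + 15.6164) = 106.6024 / 31.8686 = 3.34506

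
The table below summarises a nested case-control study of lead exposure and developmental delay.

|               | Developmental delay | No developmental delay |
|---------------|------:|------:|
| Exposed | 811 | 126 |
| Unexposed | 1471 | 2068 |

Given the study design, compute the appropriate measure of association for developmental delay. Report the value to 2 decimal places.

Cells: a = 811, b = 126, c = 1471, d = 2068.
This is a nested case-control study: participants were sampled on outcome status, so risks in the source population cannot be estimated directly — relative risk is not valid here. The odds ratio is the appropriate measure.
OR = (a·d)/(b·c) = (811 × 2068) / (126 × 1471) = 1677148 / 185346 = 9.04874

9.05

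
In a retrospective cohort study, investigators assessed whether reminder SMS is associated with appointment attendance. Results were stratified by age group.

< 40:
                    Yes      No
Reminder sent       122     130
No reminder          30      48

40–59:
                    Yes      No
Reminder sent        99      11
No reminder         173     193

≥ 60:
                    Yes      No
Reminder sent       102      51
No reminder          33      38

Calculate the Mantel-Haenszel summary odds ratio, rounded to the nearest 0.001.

3.223

OR_MH = Σ(aᵢdᵢ/nᵢ) / Σ(bᵢcᵢ/nᵢ), where nᵢ is the stratum total.
Stratum 1 (< 40): n = 330; a·d/n = 122·48/330 = 17.7455; b·c/n = 130·30/330 = 11.8182
Stratum 2 (40–59): n = 476; a·d/n = 99·193/476 = 40.1408; b·c/n = 11·173/476 = 3.9979
Stratum 3 (≥ 60): n = 224; a·d/n = 102·38/224 = 17.3036; b·c/n = 51·33/224 = 7.5134
OR_MH = (17.7455 + 40.1408 + 17.3036) / (11.8182 + 3.9979 + 7.5134) = 75.1898 / 23.3295 = 3.22295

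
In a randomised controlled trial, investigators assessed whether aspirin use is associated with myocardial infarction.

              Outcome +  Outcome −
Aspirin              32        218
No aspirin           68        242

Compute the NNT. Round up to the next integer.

11

Risk in treated group = 32/250 = 0.12800; risk in control = 68/310 = 0.21935.
Absolute risk reduction = 0.21935 − 0.12800 = 0.09135
NNT = 1 / ARR = 1 / 0.09135 = 10.946 → round up → 11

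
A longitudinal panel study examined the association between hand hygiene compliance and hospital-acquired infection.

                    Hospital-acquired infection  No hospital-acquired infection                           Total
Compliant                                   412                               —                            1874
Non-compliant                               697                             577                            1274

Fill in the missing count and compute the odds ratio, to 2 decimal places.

The missing cell is in the exposed row: 1874 − 412 = 1462.
So a = 412, b = 1462, c = 697, d = 577.
OR = (a·d)/(b·c) = (412 × 577) / (1462 × 697) = 237724 / 1019014 = 0.23329

0.23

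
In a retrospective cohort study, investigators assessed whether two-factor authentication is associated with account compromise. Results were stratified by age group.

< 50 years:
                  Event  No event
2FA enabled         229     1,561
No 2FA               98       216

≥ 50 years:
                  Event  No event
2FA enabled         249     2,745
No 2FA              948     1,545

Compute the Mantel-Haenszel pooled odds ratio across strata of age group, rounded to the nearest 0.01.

0.17

OR_MH = Σ(aᵢdᵢ/nᵢ) / Σ(bᵢcᵢ/nᵢ), where nᵢ is the stratum total.
Stratum 1 (< 50 years): n = 2104; a·d/n = 229·216/2104 = 23.5095; b·c/n = 1561·98/2104 = 72.7082
Stratum 2 (≥ 50 years): n = 5487; a·d/n = 249·1545/5487 = 70.1121; b·c/n = 2745·948/5487 = 474.2592
OR_MH = (23.5095 + 70.1121) / (72.7082 + 474.2592) = 93.6216 / 546.9673 = 0.17116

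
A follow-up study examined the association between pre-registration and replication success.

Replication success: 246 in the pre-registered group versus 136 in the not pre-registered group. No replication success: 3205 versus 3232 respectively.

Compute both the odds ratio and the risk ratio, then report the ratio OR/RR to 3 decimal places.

From the description: a = 246, b = 3205, c = 136, d = 3232.
OR = (246·3232)/(3205·136) = 795072/435880 = 1.82406
Risk in exposed = 246/3451 = 0.07128; risk in unexposed = 136/3368 = 0.04038; RR = 1.76532
OR/RR = 1.82406 / 1.76532 = 1.03328
The outcome is rare in both groups, so OR ≈ RR (ratio near 1).

1.033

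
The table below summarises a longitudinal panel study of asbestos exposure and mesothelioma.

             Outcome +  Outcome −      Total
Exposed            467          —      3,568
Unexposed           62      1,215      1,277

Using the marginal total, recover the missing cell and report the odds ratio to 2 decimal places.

2.95

The missing cell is in the exposed row: 3568 − 467 = 3101.
So a = 467, b = 3101, c = 62, d = 1215.
OR = (a·d)/(b·c) = (467 × 1215) / (3101 × 62) = 567405 / 192262 = 2.95121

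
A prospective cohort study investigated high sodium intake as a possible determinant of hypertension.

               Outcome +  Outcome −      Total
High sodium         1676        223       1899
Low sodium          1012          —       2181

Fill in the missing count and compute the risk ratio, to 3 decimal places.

1.902

The missing cell is in the unexposed row: 2181 − 1012 = 1169.
So a = 1676, b = 223, c = 1012, d = 1169.
RR = [a/(a+b)] / [c/(c+d)] = (1676/1899) / (1012/2181) = 0.88257/0.46401 = 1.90206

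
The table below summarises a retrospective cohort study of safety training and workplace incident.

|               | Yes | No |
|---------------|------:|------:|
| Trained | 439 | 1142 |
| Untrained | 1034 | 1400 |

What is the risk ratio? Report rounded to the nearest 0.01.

Cells: a = 439, b = 1142, c = 1034, d = 1400.
Risk in exposed = 439/1581 = 0.27767; risk in unexposed = 1034/2434 = 0.42482.
RR = 0.27767 / 0.42482 = 0.65363
The risk is 35% lower among the exposed than among the unexposed.

0.65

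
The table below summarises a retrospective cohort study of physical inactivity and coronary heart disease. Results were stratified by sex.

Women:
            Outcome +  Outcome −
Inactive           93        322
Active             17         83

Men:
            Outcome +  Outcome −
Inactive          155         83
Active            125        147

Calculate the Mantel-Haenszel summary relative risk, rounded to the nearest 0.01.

1.40

RR_MH = Σ(aᵢ·n₀ᵢ/nᵢ) / Σ(cᵢ·n₁ᵢ/nᵢ), with n₁ᵢ = aᵢ+bᵢ (exposed), n₀ᵢ = cᵢ+dᵢ (unexposed), nᵢ = n₁ᵢ+n₀ᵢ.
Stratum 1 (Women): n₁ = 415, n₀ = 100, n = 515; a·n₀/n = 93·100/515 = 18.0583; c·n₁/n = 17·415/515 = 13.6990
Stratum 2 (Men): n₁ = 238, n₀ = 272, n = 510; a·n₀/n = 155·272/510 = 82.6667; c·n₁/n = 125·238/510 = 58.3333
RR_MH = (18.0583 + 82.6667) / (13.6990 + 58.3333) = 100.7249 / 72.0324 = 1.39833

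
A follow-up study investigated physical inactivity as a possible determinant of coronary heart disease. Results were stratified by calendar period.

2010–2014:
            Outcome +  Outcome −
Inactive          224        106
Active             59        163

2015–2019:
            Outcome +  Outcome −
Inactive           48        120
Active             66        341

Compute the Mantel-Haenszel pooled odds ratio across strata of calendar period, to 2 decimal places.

OR_MH = Σ(aᵢdᵢ/nᵢ) / Σ(bᵢcᵢ/nᵢ), where nᵢ is the stratum total.
Stratum 1 (2010–2014): n = 552; a·d/n = 224·163/552 = 66.1449; b·c/n = 106·59/552 = 11.3297
Stratum 2 (2015–2019): n = 575; a·d/n = 48·341/575 = 28.4661; b·c/n = 120·66/575 = 13.7739
OR_MH = (66.1449 + 28.4661) / (11.3297 + 13.7739) = 94.6110 / 25.1036 = 3.76882

3.77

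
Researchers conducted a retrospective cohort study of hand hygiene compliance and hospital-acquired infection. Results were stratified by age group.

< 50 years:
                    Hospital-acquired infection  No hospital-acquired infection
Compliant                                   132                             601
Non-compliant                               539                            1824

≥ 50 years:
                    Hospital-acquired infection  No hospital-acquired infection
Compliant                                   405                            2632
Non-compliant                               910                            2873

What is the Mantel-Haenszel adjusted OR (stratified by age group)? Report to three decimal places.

OR_MH = Σ(aᵢdᵢ/nᵢ) / Σ(bᵢcᵢ/nᵢ), where nᵢ is the stratum total.
Stratum 1 (< 50 years): n = 3096; a·d/n = 132·1824/3096 = 77.7674; b·c/n = 601·539/3096 = 104.6315
Stratum 2 (≥ 50 years): n = 6820; a·d/n = 405·2873/6820 = 170.6107; b·c/n = 2632·910/6820 = 351.1906
OR_MH = (77.7674 + 170.6107) / (104.6315 + 351.1906) = 248.3781 / 455.8221 = 0.54490

0.545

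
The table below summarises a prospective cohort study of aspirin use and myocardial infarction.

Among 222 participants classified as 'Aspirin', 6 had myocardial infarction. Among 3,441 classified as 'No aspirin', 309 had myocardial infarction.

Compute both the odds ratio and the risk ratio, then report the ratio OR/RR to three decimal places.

0.935

From the description: a = 6, b = 216, c = 309, d = 3132.
OR = (6·3132)/(216·309) = 18792/66744 = 0.28155
Risk in exposed = 6/222 = 0.02703; risk in unexposed = 309/3441 = 0.08980; RR = 0.30097
OR/RR = 0.28155 / 0.30097 = 0.93548
The outcome is rare in both groups, so OR ≈ RR (ratio near 1).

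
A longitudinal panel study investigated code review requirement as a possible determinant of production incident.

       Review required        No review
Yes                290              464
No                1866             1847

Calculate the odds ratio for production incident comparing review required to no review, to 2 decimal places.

Reading the table with exposure as columns: a = 290 (Review required, case), b = 1866 (Review required, non-case), c = 464 (No review, case), d = 1847.
OR = (a·d)/(b·c) = (290 × 1847) / (1866 × 464) = 535630 / 865824 = 0.61864
Exposure is associated with lower odds of production incident (OR = 0.62 < 1).

0.62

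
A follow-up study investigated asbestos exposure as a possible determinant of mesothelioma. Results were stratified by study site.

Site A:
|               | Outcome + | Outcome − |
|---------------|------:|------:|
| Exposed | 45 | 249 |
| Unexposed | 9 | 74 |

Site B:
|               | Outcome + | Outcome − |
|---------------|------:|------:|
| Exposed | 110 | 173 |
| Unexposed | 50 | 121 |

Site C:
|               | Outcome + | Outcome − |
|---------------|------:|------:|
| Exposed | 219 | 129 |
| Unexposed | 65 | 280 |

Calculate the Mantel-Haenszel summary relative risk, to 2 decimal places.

RR_MH = Σ(aᵢ·n₀ᵢ/nᵢ) / Σ(cᵢ·n₁ᵢ/nᵢ), with n₁ᵢ = aᵢ+bᵢ (exposed), n₀ᵢ = cᵢ+dᵢ (unexposed), nᵢ = n₁ᵢ+n₀ᵢ.
Stratum 1 (Site A): n₁ = 294, n₀ = 83, n = 377; a·n₀/n = 45·83/377 = 9.9072; c·n₁/n = 9·294/377 = 7.0186
Stratum 2 (Site B): n₁ = 283, n₀ = 171, n = 454; a·n₀/n = 110·171/454 = 41.4317; c·n₁/n = 50·283/454 = 31.1674
Stratum 3 (Site C): n₁ = 348, n₀ = 345, n = 693; a·n₀/n = 219·345/693 = 109.0260; c·n₁/n = 65·348/693 = 32.6407
RR_MH = (9.9072 + 41.4317 + 109.0260) / (7.0186 + 31.1674 + 32.6407) = 160.3649 / 70.8267 = 2.26419

2.26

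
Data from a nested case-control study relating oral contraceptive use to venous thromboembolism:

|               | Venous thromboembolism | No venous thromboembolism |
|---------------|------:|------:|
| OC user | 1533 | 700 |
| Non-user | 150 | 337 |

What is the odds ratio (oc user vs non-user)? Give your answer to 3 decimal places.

Cells: a = 1533, b = 700, c = 150, d = 337.
OR = (a·d)/(b·c) = (1533 × 337) / (700 × 150) = 516621 / 105000 = 4.92020
The odds of venous thromboembolism are about 4.92 times as high in the oc user group.

4.920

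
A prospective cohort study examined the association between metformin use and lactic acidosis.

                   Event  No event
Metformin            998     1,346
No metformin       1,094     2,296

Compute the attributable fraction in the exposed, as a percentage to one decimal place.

Cells: a = 998, b = 1346, c = 1094, d = 2296.
Risk in exposed = 998/2344 = 0.42577; risk in unexposed = 1094/3390 = 0.32271.
RR = 0.42577/0.32271 = 1.31934
AR% = (RR − 1)/RR × 100 = (1.31934 − 1)/1.31934 × 100 = 24.2043%

24.2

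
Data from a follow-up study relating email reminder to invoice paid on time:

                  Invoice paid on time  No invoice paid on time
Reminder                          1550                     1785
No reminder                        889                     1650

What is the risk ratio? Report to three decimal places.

1.327

Cells: a = 1550, b = 1785, c = 889, d = 1650.
Risk in exposed = 1550/3335 = 0.46477; risk in unexposed = 889/2539 = 0.35014.
RR = 0.46477 / 0.35014 = 1.32738
The risk among the exposed is 1.33 times that among the unexposed.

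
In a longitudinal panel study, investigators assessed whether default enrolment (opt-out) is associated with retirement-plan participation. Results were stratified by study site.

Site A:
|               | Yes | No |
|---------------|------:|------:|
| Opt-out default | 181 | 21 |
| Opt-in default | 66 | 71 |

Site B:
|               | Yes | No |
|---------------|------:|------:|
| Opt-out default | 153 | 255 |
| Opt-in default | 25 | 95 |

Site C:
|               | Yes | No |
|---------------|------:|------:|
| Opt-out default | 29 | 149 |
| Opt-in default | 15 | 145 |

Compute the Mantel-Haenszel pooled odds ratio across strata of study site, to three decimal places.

3.419

OR_MH = Σ(aᵢdᵢ/nᵢ) / Σ(bᵢcᵢ/nᵢ), where nᵢ is the stratum total.
Stratum 1 (Site A): n = 339; a·d/n = 181·71/339 = 37.9086; b·c/n = 21·66/339 = 4.0885
Stratum 2 (Site B): n = 528; a·d/n = 153·95/528 = 27.5284; b·c/n = 255·25/528 = 12.0739
Stratum 3 (Site C): n = 338; a·d/n = 29·145/338 = 12.4408; b·c/n = 149·15/338 = 6.6124
OR_MH = (37.9086 + 27.5284 + 12.4408) / (4.0885 + 12.0739 + 6.6124) = 77.8778 / 22.7748 = 3.41947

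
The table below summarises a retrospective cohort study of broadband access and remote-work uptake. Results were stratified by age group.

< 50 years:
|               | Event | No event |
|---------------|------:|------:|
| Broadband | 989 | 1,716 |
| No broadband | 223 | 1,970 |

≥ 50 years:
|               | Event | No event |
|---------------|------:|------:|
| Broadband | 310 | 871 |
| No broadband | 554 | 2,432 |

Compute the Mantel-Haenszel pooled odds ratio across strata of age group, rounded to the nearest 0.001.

2.984

OR_MH = Σ(aᵢdᵢ/nᵢ) / Σ(bᵢcᵢ/nᵢ), where nᵢ is the stratum total.
Stratum 1 (< 50 years): n = 4898; a·d/n = 989·1970/4898 = 397.7807; b·c/n = 1716·223/4898 = 78.1274
Stratum 2 (≥ 50 years): n = 4167; a·d/n = 310·2432/4167 = 180.9263; b·c/n = 871·554/4167 = 115.7989
OR_MH = (397.7807 + 180.9263) / (78.1274 + 115.7989) = 578.7071 / 193.9263 = 2.98416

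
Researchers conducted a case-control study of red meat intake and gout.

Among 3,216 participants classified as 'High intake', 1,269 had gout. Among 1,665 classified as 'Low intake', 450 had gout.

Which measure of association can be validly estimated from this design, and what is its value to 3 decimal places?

1.760

From the description: a = 1269, b = 1947, c = 450, d = 1215.
This is a case-control study: participants were sampled on outcome status, so risks in the source population cannot be estimated directly — relative risk is not valid here. The odds ratio is the appropriate measure.
OR = (a·d)/(b·c) = (1269 × 1215) / (1947 × 450) = 1541835 / 876150 = 1.75978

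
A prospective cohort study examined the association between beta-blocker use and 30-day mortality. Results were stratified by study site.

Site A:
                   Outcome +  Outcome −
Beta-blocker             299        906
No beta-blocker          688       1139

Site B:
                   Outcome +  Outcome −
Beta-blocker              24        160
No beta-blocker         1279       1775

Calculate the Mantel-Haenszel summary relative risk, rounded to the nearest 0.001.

0.586

RR_MH = Σ(aᵢ·n₀ᵢ/nᵢ) / Σ(cᵢ·n₁ᵢ/nᵢ), with n₁ᵢ = aᵢ+bᵢ (exposed), n₀ᵢ = cᵢ+dᵢ (unexposed), nᵢ = n₁ᵢ+n₀ᵢ.
Stratum 1 (Site A): n₁ = 1205, n₀ = 1827, n = 3032; a·n₀/n = 299·1827/3032 = 180.1692; c·n₁/n = 688·1205/3032 = 273.4301
Stratum 2 (Site B): n₁ = 184, n₀ = 3054, n = 3238; a·n₀/n = 24·3054/3238 = 22.6362; c·n₁/n = 1279·184/3238 = 72.6794
RR_MH = (180.1692 + 22.6362) / (273.4301 + 72.6794) = 202.8054 / 346.1095 = 0.58596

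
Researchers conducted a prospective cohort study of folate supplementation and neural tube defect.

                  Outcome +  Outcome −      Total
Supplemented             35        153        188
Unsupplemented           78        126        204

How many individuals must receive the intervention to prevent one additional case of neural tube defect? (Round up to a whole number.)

Risk in treated group = 35/188 = 0.18617; risk in control = 78/204 = 0.38235.
Absolute risk reduction = 0.38235 − 0.18617 = 0.19618
NNT = 1 / ARR = 1 / 0.19618 = 5.097 → round up → 6

6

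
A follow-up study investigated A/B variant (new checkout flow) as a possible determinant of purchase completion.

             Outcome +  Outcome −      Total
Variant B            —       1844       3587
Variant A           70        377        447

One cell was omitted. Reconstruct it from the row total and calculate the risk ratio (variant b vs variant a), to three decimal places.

The missing cell is in the exposed row: 3587 − 1844 = 1743.
So a = 1743, b = 1844, c = 70, d = 377.
RR = [a/(a+b)] / [c/(c+d)] = (1743/3587) / (70/447) = 0.48592/0.15660 = 3.10296

3.103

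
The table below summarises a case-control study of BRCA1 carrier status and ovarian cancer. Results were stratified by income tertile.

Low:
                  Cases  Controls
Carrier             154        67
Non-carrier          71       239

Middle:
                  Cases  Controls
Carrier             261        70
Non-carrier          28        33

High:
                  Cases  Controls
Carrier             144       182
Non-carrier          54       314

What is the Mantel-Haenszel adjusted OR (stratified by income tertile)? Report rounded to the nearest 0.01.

OR_MH = Σ(aᵢdᵢ/nᵢ) / Σ(bᵢcᵢ/nᵢ), where nᵢ is the stratum total.
Stratum 1 (Low): n = 531; a·d/n = 154·239/531 = 69.3145; b·c/n = 67·71/531 = 8.9586
Stratum 2 (Middle): n = 392; a·d/n = 261·33/392 = 21.9719; b·c/n = 70·28/392 = 5.0000
Stratum 3 (High): n = 694; a·d/n = 144·314/694 = 65.1527; b·c/n = 182·54/694 = 14.1614
OR_MH = (69.3145 + 21.9719 + 65.1527) / (8.9586 + 5.0000 + 14.1614) = 156.4392 / 28.1200 = 5.56328

5.56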